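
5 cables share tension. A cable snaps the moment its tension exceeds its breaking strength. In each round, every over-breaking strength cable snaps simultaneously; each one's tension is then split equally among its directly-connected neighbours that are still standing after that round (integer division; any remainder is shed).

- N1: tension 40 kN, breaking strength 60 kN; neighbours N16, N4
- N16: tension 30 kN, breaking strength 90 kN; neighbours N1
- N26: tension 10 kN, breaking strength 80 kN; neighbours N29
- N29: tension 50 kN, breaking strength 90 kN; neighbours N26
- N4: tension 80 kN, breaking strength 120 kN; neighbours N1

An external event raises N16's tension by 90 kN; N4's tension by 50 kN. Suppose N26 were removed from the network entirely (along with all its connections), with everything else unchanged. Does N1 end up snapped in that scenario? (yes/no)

With N26 removed:
Round 1 — N16 at 120 > 90; N4 at 130 > 120. N16, N4 snap.
  N16 sheds 120 kN to N1: 120 each.
    N1: 40+120 = 160 > 60
  N4 sheds 130 kN to N1: 130 each.
    N1: 160+130 = 290 > 60
Round 2 — N1 snaps.
  N1 sheds 290 kN: no online neighbours, lost.
No further breaks.

yes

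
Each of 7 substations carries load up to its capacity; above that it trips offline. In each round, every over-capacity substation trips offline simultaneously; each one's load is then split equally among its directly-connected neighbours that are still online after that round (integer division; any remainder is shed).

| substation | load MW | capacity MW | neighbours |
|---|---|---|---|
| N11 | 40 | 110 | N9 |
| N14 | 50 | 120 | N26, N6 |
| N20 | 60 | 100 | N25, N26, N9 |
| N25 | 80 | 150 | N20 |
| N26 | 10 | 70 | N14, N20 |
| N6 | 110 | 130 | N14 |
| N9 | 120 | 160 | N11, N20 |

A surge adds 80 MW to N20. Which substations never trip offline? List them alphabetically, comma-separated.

N14, N25, N26, N6

Round 1 — N20 at 140 > 100. N20 trips offline.
  N20 sheds 140 MW to N25, N26, N9: 46 each (2 lost).
    N25: 80+46 = 126 ≤ 150
    N26: 10+46 = 56 ≤ 70
    N9: 120+46 = 166 > 160
Round 2 — N9 trips offline.
  N9 sheds 166 MW to N11: 166 each.
    N11: 40+166 = 206 > 110
Round 3 — N11 trips offline.
  N11 sheds 206 MW: no online neighbours, lost.
No further trips.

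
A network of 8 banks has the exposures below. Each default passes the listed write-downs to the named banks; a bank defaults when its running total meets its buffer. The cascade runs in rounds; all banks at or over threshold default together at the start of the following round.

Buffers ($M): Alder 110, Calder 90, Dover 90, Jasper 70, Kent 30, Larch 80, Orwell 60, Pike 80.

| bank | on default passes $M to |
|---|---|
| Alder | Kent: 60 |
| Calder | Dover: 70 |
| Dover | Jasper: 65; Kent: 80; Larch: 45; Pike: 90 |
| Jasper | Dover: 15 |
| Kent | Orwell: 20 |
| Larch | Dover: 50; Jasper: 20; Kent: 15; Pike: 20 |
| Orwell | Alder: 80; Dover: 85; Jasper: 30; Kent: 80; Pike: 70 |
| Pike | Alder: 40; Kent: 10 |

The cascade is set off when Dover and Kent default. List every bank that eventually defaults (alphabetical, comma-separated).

Round 1 — Dover, Kent default (initial).
  Jasper: +65 → 65 < 70
  Larch: +45 → 45 < 80
  Orwell: +20 → 20 < 60
  Pike: +90 → 90 ≥ 80
Round 2 — Pike defaults.
  Alder: +40 → 40 < 110
No further defaults.

Dover, Kent, Pike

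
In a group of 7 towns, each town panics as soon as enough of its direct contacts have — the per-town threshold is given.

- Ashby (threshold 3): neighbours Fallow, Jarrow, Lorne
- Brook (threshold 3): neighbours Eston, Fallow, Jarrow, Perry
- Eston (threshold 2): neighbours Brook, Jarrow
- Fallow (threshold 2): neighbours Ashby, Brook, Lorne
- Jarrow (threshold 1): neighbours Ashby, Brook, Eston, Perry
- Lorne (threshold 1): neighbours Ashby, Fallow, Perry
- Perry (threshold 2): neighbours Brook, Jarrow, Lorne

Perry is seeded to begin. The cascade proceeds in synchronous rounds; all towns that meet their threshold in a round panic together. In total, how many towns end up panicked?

3

Round 1 — Perry panics (initial).
Round 2 — checking thresholds:
  Brook: 1 of 4 neighbours < 3, holds.
  Jarrow: 1 of 4 neighbours ≥ 1, panics.
  Lorne: 1 of 3 neighbours ≥ 1, panics.
Round 3 — no new panics; cascade stops.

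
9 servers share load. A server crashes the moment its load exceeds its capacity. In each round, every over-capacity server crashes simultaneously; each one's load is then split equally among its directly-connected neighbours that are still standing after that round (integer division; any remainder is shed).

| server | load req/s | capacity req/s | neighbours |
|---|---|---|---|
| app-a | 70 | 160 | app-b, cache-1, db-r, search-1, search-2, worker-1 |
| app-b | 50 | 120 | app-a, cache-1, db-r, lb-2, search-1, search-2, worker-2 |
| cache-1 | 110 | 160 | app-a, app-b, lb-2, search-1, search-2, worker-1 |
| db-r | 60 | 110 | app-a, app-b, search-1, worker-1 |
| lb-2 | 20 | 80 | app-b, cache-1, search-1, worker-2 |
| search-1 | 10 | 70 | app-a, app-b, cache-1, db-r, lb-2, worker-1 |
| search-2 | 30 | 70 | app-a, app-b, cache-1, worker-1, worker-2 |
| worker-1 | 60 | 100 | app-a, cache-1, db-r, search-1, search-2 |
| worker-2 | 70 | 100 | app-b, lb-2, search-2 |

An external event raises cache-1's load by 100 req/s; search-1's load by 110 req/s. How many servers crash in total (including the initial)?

Round 1 — cache-1 at 210 > 160; search-1 at 120 > 70. cache-1, search-1 crash.
  cache-1 sheds 210 req/s to app-a, app-b, lb-2, search-2, worker-1: 42 each.
    app-a: 70+42 = 112 ≤ 160
    app-b: 50+42 = 92 ≤ 120
    lb-2: 20+42 = 62 ≤ 80
    search-2: 30+42 = 72 > 70
    worker-1: 60+42 = 102 > 100
  search-1 sheds 120 req/s to app-a, app-b, db-r, lb-2, worker-1: 24 each.
    app-a: 112+24 = 136 ≤ 160
    app-b: 92+24 = 116 ≤ 120
    db-r: 60+24 = 84 ≤ 110
    lb-2: 62+24 = 86 > 80
    worker-1: 102+24 = 126 > 100
Round 2 — lb-2, search-2, worker-1 crash.
  lb-2 sheds 86 req/s to app-b, worker-2: 43 each.
    app-b: 116+43 = 159 > 120
    worker-2: 70+43 = 113 > 100
  search-2 sheds 72 req/s to app-a, app-b, worker-2: 24 each.
    app-a: 136+24 = 160 ≤ 160
    app-b: 159+24 = 183 > 120
    worker-2: 113+24 = 137 > 100
  worker-1 sheds 126 req/s to app-a, db-r: 63 each.
    app-a: 160+63 = 223 > 160
    db-r: 84+63 = 147 > 110
Round 3 — app-a, app-b, db-r, worker-2 crash.
  app-a sheds 223 req/s: no online neighbours, lost.
  app-b sheds 183 req/s: no online neighbours, lost.
  db-r sheds 147 req/s: no online neighbours, lost.
  worker-2 sheds 137 req/s: no online neighbours, lost.
No further crashes.

9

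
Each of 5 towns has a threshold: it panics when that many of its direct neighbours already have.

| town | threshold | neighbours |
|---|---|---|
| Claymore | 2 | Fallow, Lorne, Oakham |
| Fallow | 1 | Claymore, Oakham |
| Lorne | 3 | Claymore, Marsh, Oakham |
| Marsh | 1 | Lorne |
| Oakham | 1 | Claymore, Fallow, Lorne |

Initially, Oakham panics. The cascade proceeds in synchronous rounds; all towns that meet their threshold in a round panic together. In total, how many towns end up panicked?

Round 1 — Oakham panics (initial).
Round 2 — checking thresholds:
  Claymore: 1 of 3 neighbours < 2, not yet.
  Fallow: 1 of 2 neighbours ≥ 1, panics.
  Lorne: 1 of 3 neighbours < 3, not yet.
Round 3 — checking thresholds:
  Claymore: 2 of 3 neighbours ≥ 2, panics.
  Lorne: 1 of 3 neighbours < 3, not yet.
Round 4 — no new panics; cascade stops.

3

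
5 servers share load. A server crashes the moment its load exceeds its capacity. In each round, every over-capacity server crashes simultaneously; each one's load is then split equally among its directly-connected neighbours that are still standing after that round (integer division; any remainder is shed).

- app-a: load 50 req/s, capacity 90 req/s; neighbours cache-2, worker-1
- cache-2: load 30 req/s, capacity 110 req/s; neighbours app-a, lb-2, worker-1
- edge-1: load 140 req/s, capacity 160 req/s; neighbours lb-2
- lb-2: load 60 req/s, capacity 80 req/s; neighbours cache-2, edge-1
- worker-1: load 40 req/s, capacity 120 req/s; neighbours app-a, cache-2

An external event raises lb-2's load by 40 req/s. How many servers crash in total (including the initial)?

Round 1 — lb-2 at 100 > 80. lb-2 crashes.
  lb-2 sheds 100 req/s to cache-2, edge-1: 50 each.
    cache-2: 30+50 = 80 ≤ 110
    edge-1: 140+50 = 190 > 160
Round 2 — edge-1 crashes.
  edge-1 sheds 190 req/s: no online neighbours, lost.
No further crashes.

2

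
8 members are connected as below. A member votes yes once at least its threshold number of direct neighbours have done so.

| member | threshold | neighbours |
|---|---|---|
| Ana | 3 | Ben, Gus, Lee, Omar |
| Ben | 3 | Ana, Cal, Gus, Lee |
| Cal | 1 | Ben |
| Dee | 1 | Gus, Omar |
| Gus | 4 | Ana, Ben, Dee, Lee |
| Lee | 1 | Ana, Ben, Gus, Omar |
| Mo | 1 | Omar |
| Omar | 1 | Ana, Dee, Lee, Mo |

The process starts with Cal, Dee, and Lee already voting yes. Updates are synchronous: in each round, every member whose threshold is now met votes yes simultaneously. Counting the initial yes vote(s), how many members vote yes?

5

Round 1 — Cal, Dee, Lee vote yes (initial).
Round 2 — checking thresholds:
  Ana: 1 of 4 neighbours < 3, not yet.
  Ben: 2 of 4 neighbours < 3, not yet.
  Gus: 2 of 4 neighbours < 4, not yet.
  Omar: 2 of 4 neighbours ≥ 1, votes yes.
Round 3 — checking thresholds:
  Ana: 2 of 4 neighbours < 3, not yet.
  Ben: 2 of 4 neighbours < 3, not yet.
  Gus: 2 of 4 neighbours < 4, not yet.
  Mo: 1 of 1 neighbours ≥ 1, votes yes.
Round 4 — no new yes votes; cascade stops.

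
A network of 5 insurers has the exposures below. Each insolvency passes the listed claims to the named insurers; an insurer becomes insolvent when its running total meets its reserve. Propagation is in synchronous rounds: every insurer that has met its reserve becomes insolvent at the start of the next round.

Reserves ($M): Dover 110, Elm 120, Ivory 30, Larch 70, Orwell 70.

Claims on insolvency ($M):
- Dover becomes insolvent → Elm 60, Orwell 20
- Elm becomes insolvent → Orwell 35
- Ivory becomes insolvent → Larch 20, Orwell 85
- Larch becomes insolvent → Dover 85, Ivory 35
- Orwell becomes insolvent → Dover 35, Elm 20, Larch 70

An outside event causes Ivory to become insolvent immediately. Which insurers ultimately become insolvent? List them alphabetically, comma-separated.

Dover, Ivory, Larch, Orwell

Round 1 — Ivory becomes insolvent (initial).
  Larch: +20 → 20 < 70
  Orwell: +85 → 85 ≥ 70
Round 2 — Orwell becomes insolvent.
  Dover: +35 → 35 < 110
  Elm: +20 → 20 < 120
  Larch: +70 → 90 ≥ 70
Round 3 — Larch becomes insolvent.
  Dover: +85 → 120 ≥ 110
Round 4 — Dover becomes insolvent.
  Elm: +60 → 80 < 120
No further insolvencies.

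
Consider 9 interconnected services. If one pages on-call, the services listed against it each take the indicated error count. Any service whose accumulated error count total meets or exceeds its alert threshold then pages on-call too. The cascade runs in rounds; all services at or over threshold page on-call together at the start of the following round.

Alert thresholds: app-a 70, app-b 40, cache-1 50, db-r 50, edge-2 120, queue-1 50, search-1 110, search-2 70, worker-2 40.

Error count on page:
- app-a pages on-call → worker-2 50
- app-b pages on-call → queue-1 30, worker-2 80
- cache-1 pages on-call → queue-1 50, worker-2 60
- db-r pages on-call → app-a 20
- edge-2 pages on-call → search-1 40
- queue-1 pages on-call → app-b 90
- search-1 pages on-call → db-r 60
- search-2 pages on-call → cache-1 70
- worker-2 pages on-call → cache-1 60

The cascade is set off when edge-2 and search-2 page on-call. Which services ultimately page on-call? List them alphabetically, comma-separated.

Round 1 — edge-2, search-2 page on-call (initial).
  cache-1: +70 → 70 ≥ 50
  search-1: +40 → 40 < 110
Round 2 — cache-1 pages on-call.
  queue-1: +50 → 50 ≥ 50
  worker-2: +60 → 60 ≥ 40
Round 3 — queue-1, worker-2 page on-call.
  app-b: +90 → 90 ≥ 40
Round 4 — app-b pages on-call.
No further pages.

app-b, cache-1, edge-2, queue-1, search-2, worker-2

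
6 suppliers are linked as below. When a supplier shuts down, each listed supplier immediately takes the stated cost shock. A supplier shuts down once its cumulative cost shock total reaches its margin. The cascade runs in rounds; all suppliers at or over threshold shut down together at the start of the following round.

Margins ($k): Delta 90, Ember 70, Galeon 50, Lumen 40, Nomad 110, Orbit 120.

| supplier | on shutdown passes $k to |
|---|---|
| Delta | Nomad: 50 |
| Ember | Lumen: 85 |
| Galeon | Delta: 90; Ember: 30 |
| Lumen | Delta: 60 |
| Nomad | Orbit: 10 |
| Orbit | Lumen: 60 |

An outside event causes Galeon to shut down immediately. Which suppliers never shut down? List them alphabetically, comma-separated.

Round 1 — Galeon shuts down (initial).
  Delta: +90 → 90 ≥ 90
  Ember: +30 → 30 < 70
Round 2 — Delta shuts down.
  Nomad: +50 → 50 < 110
No further shutdowns.

Ember, Lumen, Nomad, Orbit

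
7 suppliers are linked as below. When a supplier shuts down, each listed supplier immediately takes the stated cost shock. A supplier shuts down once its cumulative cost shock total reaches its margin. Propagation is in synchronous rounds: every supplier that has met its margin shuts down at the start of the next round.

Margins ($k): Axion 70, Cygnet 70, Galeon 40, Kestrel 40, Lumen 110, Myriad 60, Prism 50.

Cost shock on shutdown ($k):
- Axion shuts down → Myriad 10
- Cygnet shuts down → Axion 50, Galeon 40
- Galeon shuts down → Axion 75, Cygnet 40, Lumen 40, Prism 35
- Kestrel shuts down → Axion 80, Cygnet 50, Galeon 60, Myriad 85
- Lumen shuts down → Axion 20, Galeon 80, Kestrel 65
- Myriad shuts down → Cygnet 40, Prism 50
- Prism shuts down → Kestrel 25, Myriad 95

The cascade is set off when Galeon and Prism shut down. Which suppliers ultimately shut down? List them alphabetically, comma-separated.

Round 1 — Galeon, Prism shut down (initial).
  Axion: +75 → 75 ≥ 70
  Cygnet: +40 → 40 < 70
  Kestrel: +25 → 25 < 40
  Lumen: +40 → 40 < 110
  Myriad: +95 → 95 ≥ 60
Round 2 — Axion, Myriad shut down.
  Cygnet: +40 → 80 ≥ 70
Round 3 — Cygnet shuts down.
No further shutdowns.

Axion, Cygnet, Galeon, Myriad, Prism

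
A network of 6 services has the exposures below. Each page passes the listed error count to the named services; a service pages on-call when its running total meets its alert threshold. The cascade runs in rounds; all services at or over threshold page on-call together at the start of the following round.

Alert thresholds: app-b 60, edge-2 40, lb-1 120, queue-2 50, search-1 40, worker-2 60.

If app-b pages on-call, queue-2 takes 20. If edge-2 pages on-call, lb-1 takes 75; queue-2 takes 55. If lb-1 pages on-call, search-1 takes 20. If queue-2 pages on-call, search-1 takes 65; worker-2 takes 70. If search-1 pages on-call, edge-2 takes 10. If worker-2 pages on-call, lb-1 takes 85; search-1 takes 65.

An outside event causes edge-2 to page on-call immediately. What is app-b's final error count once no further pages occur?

Round 1 — edge-2 pages on-call (initial).
  lb-1: +75 → 75 < 120
  queue-2: +55 → 55 ≥ 50
Round 2 — queue-2 pages on-call.
  search-1: +65 → 65 ≥ 40
  worker-2: +70 → 70 ≥ 60
Round 3 — search-1, worker-2 page on-call.
  lb-1: +85 → 160 ≥ 120
Round 4 — lb-1 pages on-call.
No further pages.

0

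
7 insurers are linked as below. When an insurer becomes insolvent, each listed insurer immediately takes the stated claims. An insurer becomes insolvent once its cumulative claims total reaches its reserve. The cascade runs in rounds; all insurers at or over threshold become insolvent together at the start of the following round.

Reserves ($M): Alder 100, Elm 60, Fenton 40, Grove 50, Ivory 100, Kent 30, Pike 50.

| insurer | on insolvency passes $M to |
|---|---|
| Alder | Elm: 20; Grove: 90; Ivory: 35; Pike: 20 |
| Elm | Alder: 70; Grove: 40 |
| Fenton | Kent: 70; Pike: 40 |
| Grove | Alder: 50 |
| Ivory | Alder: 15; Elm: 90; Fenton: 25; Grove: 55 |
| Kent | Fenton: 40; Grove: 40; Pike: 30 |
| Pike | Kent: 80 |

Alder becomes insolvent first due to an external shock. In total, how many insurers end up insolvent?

2

Round 1 — Alder becomes insolvent (initial).
  Elm: +20 → 20 < 60
  Grove: +90 → 90 ≥ 50
  Ivory: +35 → 35 < 100
  Pike: +20 → 20 < 50
Round 2 — Grove becomes insolvent.
No further insolvencies.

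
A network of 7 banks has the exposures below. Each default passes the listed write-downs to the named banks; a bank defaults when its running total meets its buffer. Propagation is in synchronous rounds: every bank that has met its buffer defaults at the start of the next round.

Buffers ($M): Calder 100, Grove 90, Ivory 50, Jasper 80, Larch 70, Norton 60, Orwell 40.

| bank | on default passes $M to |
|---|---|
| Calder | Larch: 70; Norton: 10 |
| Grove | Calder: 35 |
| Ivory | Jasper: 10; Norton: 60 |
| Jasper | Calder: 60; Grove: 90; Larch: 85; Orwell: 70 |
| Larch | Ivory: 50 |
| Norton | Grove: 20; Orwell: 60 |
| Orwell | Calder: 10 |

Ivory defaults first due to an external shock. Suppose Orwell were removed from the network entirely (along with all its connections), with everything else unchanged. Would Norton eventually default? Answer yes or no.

yes

With Orwell removed:
Round 1 — Ivory defaults (initial).
  Jasper: +10 → 10 < 80
  Norton: +60 → 60 ≥ 60
Round 2 — Norton defaults.
  Grove: +20 → 20 < 90
No further defaults.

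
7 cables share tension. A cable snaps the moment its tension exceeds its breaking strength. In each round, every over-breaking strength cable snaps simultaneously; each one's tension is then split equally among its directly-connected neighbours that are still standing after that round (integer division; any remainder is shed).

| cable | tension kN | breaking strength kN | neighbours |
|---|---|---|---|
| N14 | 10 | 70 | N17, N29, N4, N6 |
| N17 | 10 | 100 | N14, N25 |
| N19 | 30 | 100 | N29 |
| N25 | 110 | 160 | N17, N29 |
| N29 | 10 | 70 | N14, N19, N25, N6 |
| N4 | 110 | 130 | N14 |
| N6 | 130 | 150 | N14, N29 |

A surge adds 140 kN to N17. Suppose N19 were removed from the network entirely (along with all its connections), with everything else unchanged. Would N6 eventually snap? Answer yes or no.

yes

With N19 removed:
Round 1 — N17 at 150 > 100. N17 snaps.
  N17 sheds 150 kN to N14, N25: 75 each.
    N14: 10+75 = 85 > 70
    N25: 110+75 = 185 > 160
Round 2 — N14, N25 snap.
  N14 sheds 85 kN to N29, N4, N6: 28 each (1 lost).
    N29: 10+28 = 38 ≤ 70
    N4: 110+28 = 138 > 130
    N6: 130+28 = 158 > 150
  N25 sheds 185 kN to N29: 185 each.
    N29: 38+185 = 223 > 70
Round 3 — N29, N4, N6 snap.
  N29 sheds 223 kN: no online neighbours, lost.
  N4 sheds 138 kN: no online neighbours, lost.
  N6 sheds 158 kN: no online neighbours, lost.
No further breaks.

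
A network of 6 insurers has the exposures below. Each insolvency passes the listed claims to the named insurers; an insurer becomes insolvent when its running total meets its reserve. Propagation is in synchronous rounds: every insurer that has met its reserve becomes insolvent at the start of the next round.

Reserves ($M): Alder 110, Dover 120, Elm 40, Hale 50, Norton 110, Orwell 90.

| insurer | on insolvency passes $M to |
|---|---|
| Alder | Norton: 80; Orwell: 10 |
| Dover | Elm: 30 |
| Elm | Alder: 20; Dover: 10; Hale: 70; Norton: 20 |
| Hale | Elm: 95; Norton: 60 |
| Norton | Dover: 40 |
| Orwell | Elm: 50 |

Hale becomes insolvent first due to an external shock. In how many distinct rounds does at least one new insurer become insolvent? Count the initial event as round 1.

2

Round 1 — Hale becomes insolvent (initial).
  Elm: +95 → 95 ≥ 40
  Norton: +60 → 60 < 110
Round 2 — Elm becomes insolvent.
  Alder: +20 → 20 < 110
  Dover: +10 → 10 < 120
  Norton: +20 → 80 < 110
No further insolvencies.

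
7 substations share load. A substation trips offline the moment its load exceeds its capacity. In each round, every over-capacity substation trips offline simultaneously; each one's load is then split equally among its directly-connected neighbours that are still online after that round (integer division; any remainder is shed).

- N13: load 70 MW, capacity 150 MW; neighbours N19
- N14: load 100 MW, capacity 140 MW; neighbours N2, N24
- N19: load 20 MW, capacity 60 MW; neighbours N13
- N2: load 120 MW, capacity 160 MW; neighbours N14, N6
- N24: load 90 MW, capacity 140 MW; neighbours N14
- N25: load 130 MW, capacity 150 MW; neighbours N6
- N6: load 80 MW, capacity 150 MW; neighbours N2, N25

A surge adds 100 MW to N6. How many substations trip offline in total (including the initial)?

5

Round 1 — N6 at 180 > 150. N6 trips offline.
  N6 sheds 180 MW to N2, N25: 90 each.
    N2: 120+90 = 210 > 160
    N25: 130+90 = 220 > 150
Round 2 — N2, N25 trip offline.
  N2 sheds 210 MW to N14: 210 each.
    N14: 100+210 = 310 > 140
  N25 sheds 220 MW: no online neighbours, lost.
Round 3 — N14 trips offline.
  N14 sheds 310 MW to N24: 310 each.
    N24: 90+310 = 400 > 140
Round 4 — N24 trips offline.
  N24 sheds 400 MW: no online neighbours, lost.
No further trips.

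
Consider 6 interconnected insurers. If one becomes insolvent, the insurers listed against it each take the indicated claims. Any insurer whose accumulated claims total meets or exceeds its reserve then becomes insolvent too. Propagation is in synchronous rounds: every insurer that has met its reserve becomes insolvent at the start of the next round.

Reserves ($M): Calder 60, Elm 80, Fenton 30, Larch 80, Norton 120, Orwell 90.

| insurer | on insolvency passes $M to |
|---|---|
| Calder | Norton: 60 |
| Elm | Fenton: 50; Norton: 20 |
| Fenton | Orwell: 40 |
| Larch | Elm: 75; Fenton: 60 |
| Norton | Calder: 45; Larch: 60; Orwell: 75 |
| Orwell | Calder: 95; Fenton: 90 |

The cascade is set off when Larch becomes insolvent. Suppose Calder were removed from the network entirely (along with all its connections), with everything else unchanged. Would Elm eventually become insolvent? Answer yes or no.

With Calder removed:
Round 1 — Larch becomes insolvent (initial).
  Elm: +75 → 75 < 80
  Fenton: +60 → 60 ≥ 30
Round 2 — Fenton becomes insolvent.
  Orwell: +40 → 40 < 90
No further insolvencies.

no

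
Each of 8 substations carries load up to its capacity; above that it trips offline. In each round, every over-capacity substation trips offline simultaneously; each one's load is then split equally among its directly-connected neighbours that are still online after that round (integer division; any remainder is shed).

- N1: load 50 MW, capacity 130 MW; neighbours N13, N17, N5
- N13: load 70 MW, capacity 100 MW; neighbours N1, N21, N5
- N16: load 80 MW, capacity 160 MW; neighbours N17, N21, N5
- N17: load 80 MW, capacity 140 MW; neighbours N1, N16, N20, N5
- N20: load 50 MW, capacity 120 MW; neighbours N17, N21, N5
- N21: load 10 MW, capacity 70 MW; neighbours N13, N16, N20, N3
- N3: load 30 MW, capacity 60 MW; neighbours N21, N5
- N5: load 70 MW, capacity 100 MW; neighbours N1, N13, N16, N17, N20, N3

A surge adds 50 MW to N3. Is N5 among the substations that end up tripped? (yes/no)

yes

Round 1 — N3 at 80 > 60. N3 trips offline.
  N3 sheds 80 MW to N21, N5: 40 each.
    N21: 10+40 = 50 ≤ 70
    N5: 70+40 = 110 > 100
Round 2 — N5 trips offline.
  N5 sheds 110 MW to N1, N13, N16, N17, N20: 22 each.
    N1: 50+22 = 72 ≤ 130
    N13: 70+22 = 92 ≤ 100
    N16: 80+22 = 102 ≤ 160
    N17: 80+22 = 102 ≤ 140
    N20: 50+22 = 72 ≤ 120
No further trips.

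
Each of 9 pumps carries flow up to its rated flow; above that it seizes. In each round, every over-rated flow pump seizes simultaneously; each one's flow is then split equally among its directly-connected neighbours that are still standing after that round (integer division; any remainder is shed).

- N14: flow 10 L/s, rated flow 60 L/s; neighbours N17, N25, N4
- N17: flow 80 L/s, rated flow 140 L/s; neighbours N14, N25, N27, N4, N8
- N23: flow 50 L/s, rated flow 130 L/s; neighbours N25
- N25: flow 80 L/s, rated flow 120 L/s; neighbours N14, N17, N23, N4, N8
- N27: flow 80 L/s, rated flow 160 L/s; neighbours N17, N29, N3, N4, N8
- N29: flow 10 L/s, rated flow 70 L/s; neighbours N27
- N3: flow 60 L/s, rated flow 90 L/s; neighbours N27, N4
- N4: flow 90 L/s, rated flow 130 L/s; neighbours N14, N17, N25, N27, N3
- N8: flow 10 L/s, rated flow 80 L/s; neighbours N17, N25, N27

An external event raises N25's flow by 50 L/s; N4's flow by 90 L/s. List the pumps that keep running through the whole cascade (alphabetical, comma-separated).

Round 1 — N25 at 130 > 120; N4 at 180 > 130. N25, N4 seize.
  N25 sheds 130 L/s to N14, N17, N23, N8: 32 each (2 lost).
    N14: 10+32 = 42 ≤ 60
    N17: 80+32 = 112 ≤ 140
    N23: 50+32 = 82 ≤ 130
    N8: 10+32 = 42 ≤ 80
  N4 sheds 180 L/s to N14, N17, N27, N3: 45 each.
    N14: 42+45 = 87 > 60
    N17: 112+45 = 157 > 140
    N27: 80+45 = 125 ≤ 160
    N3: 60+45 = 105 > 90
Round 2 — N14, N17, N3 seize.
  N14 sheds 87 L/s: no online neighbours, lost.
  N17 sheds 157 L/s to N27, N8: 78 each (1 lost).
    N27: 125+78 = 203 > 160
    N8: 42+78 = 120 > 80
  N3 sheds 105 L/s to N27: 105 each.
    N27: 203+105 = 308 > 160
Round 3 — N27, N8 seize.
  N27 sheds 308 L/s to N29: 308 each.
    N29: 10+308 = 318 > 70
  N8 sheds 120 L/s: no online neighbours, lost.
Round 4 — N29 seizes.
  N29 sheds 318 L/s: no online neighbours, lost.
No further seizures.

N23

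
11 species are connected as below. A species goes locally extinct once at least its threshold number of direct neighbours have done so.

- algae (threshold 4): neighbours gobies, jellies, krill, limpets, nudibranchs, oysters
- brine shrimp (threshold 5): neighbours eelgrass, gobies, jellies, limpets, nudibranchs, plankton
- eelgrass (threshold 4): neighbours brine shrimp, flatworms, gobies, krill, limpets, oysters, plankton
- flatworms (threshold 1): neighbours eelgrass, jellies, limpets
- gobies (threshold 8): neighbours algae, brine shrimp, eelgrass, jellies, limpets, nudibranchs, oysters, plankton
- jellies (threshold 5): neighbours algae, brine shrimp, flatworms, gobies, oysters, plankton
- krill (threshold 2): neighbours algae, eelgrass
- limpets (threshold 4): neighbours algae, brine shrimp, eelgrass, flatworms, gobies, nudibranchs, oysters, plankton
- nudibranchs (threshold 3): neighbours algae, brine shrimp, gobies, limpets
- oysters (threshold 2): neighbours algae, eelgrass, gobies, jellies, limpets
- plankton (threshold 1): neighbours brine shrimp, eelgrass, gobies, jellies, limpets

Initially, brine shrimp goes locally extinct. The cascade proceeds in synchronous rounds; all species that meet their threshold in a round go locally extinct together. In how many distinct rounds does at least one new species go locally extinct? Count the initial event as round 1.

Round 1 — brine shrimp goes locally extinct (initial).
Round 2 — checking thresholds:
  eelgrass: 1 of 7 neighbours < 4, below threshold.
  gobies: 1 of 8 neighbours < 8, below threshold.
  jellies: 1 of 6 neighbours < 5, below threshold.
  limpets: 1 of 8 neighbours < 4, below threshold.
  nudibranchs: 1 of 4 neighbours < 3, below threshold.
  plankton: 1 of 5 neighbours ≥ 1, goes locally extinct.
Round 3 — no new extinctions; cascade stops.

2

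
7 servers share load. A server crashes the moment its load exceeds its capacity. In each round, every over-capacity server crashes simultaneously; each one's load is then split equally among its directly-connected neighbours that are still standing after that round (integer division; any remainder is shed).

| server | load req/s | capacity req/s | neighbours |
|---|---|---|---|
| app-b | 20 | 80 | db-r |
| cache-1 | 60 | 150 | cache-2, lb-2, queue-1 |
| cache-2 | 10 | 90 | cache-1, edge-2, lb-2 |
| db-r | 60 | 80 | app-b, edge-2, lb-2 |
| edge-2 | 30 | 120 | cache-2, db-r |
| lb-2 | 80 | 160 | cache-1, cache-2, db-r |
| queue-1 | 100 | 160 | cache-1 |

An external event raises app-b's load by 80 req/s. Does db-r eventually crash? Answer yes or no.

yes

Round 1 — app-b at 100 > 80. app-b crashes.
  app-b sheds 100 req/s to db-r: 100 each.
    db-r: 60+100 = 160 > 80
Round 2 — db-r crashes.
  db-r sheds 160 req/s to edge-2, lb-2: 80 each.
    edge-2: 30+80 = 110 ≤ 120
    lb-2: 80+80 = 160 ≤ 160
No further crashes.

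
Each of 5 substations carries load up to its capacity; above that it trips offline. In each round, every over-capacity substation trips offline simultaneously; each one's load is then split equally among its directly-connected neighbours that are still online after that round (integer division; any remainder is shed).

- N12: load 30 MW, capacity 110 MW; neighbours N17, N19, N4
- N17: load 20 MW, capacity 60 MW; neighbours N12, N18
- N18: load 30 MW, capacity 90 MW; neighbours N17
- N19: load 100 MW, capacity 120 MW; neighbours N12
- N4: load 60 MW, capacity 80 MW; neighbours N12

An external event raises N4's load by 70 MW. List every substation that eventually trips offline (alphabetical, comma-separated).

Round 1 — N4 at 130 > 80. N4 trips offline.
  N4 sheds 130 MW to N12: 130 each.
    N12: 30+130 = 160 > 110
Round 2 — N12 trips offline.
  N12 sheds 160 MW to N17, N19: 80 each.
    N17: 20+80 = 100 > 60
    N19: 100+80 = 180 > 120
Round 3 — N17, N19 trip offline.
  N17 sheds 100 MW to N18: 100 each.
    N18: 30+100 = 130 > 90
  N19 sheds 180 MW: no online neighbours, lost.
Round 4 — N18 trips offline.
  N18 sheds 130 MW: no online neighbours, lost.
No further trips.

N12, N17, N18, N19, N4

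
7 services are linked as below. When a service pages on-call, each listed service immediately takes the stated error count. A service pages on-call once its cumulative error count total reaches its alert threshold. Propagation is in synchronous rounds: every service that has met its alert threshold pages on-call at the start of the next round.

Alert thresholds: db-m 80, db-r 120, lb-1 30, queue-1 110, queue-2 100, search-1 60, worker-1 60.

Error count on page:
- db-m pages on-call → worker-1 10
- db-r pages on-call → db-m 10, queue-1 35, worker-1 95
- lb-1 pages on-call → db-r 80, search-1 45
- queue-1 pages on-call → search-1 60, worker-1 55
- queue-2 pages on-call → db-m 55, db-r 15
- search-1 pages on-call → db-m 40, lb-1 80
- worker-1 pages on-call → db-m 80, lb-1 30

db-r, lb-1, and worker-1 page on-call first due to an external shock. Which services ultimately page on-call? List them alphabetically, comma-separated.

Round 1 — db-r, lb-1, worker-1 page on-call (initial).
  db-m: +10+80 → 90 ≥ 80
  queue-1: +35 → 35 < 110
  search-1: +45 → 45 < 60
Round 2 — db-m pages on-call.
No further pages.

db-m, db-r, lb-1, worker-1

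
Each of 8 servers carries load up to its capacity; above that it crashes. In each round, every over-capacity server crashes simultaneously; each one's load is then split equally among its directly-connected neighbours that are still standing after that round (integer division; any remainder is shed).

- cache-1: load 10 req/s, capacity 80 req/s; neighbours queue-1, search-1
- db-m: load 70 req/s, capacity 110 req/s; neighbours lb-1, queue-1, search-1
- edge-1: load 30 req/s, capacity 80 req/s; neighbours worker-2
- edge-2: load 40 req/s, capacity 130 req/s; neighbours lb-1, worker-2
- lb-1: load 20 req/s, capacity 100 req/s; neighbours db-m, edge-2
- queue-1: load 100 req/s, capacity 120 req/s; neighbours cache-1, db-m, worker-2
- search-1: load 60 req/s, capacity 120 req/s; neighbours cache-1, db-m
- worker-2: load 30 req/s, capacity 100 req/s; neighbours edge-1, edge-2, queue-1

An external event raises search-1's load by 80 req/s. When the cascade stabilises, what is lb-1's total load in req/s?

90

Round 1 — search-1 at 140 > 120. search-1 crashes.
  search-1 sheds 140 req/s to cache-1, db-m: 70 each.
    cache-1: 10+70 = 80 ≤ 80
    db-m: 70+70 = 140 > 110
Round 2 — db-m crashes.
  db-m sheds 140 req/s to lb-1, queue-1: 70 each.
    lb-1: 20+70 = 90 ≤ 100
    queue-1: 100+70 = 170 > 120
Round 3 — queue-1 crashes.
  queue-1 sheds 170 req/s to cache-1, worker-2: 85 each.
    cache-1: 80+85 = 165 > 80
    worker-2: 30+85 = 115 > 100
Round 4 — cache-1, worker-2 crash.
  cache-1 sheds 165 req/s: no online neighbours, lost.
  worker-2 sheds 115 req/s to edge-1, edge-2: 57 each (1 lost).
    edge-1: 30+57 = 87 > 80
    edge-2: 40+57 = 97 ≤ 130
Round 5 — edge-1 crashes.
  edge-1 sheds 87 req/s: no online neighbours, lost.
No further crashes.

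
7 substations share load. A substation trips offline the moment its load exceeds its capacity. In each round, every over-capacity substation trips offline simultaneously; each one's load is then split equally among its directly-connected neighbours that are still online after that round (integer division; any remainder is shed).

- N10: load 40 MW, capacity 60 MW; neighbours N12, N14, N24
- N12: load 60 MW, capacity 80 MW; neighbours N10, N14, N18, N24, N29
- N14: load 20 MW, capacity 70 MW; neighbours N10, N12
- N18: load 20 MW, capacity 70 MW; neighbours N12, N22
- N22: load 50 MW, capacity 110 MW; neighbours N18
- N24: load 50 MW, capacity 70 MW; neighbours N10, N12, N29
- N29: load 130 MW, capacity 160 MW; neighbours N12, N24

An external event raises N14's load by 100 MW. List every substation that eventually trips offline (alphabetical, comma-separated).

N10, N12, N14, N24, N29

Round 1 — N14 at 120 > 70. N14 trips offline.
  N14 sheds 120 MW to N10, N12: 60 each.
    N10: 40+60 = 100 > 60
    N12: 60+60 = 120 > 80
Round 2 — N10, N12 trip offline.
  N10 sheds 100 MW to N24: 100 each.
    N24: 50+100 = 150 > 70
  N12 sheds 120 MW to N18, N24, N29: 40 each.
    N18: 20+40 = 60 ≤ 70
    N24: 150+40 = 190 > 70
    N29: 130+40 = 170 > 160
Round 3 — N24, N29 trip offline.
  N24 sheds 190 MW: no online neighbours, lost.
  N29 sheds 170 MW: no online neighbours, lost.
No further trips.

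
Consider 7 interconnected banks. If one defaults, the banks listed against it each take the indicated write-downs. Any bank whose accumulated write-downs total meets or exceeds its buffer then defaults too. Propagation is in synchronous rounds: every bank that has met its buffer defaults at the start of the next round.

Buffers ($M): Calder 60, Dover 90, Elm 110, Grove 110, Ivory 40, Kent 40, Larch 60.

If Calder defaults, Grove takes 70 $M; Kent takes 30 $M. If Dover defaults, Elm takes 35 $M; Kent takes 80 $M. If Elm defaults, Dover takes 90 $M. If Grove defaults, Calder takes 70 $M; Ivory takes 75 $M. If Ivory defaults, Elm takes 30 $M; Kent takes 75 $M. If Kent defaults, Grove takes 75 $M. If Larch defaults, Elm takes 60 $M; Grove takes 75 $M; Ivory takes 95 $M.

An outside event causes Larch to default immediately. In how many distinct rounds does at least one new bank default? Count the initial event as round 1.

5

Round 1 — Larch defaults (initial).
  Elm: +60 → 60 < 110
  Grove: +75 → 75 < 110
  Ivory: +95 → 95 ≥ 40
Round 2 — Ivory defaults.
  Elm: +30 → 90 < 110
  Kent: +75 → 75 ≥ 40
Round 3 — Kent defaults.
  Grove: +75 → 150 ≥ 110
Round 4 — Grove defaults.
  Calder: +70 → 70 ≥ 60
Round 5 — Calder defaults.
No further defaults.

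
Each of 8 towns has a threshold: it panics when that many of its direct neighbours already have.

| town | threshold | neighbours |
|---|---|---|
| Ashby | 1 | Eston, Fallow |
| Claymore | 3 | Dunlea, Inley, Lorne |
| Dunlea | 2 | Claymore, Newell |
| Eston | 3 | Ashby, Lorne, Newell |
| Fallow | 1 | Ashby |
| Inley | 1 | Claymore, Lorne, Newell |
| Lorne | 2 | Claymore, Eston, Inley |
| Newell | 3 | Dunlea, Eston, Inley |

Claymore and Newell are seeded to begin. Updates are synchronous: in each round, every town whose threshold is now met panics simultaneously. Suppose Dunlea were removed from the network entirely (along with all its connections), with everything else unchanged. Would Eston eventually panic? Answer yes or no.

no

With Dunlea removed:
Round 1 — Claymore, Newell panic (initial).
Round 2 — checking thresholds:
  Eston: 1 of 3 neighbours < 3, holds.
  Inley: 2 of 3 neighbours ≥ 1, panics.
  Lorne: 1 of 3 neighbours < 2, holds.
Round 3 — checking thresholds:
  Eston: 1 of 3 neighbours < 3, holds.
  Lorne: 2 of 3 neighbours ≥ 2, panics.
Round 4 — no new panics; cascade stops.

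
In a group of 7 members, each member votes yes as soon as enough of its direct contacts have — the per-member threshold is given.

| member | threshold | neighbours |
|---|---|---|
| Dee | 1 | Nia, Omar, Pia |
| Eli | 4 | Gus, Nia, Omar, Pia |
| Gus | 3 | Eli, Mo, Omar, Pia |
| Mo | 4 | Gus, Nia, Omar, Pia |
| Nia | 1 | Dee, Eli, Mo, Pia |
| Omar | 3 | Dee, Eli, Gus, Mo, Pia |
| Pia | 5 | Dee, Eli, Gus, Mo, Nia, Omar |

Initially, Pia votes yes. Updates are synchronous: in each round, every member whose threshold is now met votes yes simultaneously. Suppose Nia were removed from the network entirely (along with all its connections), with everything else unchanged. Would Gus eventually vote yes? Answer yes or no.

no

With Nia removed:
Round 1 — Pia votes yes (initial).
Round 2 — checking thresholds:
  Dee: 1 of 2 neighbours ≥ 1, votes yes.
  Eli: 1 of 3 neighbours < 4, holds.
  Gus: 1 of 4 neighbours < 3, holds.
  Mo: 1 of 3 neighbours < 4, holds.
  Omar: 1 of 5 neighbours < 3, holds.
Round 3 — no new yes votes; cascade stops.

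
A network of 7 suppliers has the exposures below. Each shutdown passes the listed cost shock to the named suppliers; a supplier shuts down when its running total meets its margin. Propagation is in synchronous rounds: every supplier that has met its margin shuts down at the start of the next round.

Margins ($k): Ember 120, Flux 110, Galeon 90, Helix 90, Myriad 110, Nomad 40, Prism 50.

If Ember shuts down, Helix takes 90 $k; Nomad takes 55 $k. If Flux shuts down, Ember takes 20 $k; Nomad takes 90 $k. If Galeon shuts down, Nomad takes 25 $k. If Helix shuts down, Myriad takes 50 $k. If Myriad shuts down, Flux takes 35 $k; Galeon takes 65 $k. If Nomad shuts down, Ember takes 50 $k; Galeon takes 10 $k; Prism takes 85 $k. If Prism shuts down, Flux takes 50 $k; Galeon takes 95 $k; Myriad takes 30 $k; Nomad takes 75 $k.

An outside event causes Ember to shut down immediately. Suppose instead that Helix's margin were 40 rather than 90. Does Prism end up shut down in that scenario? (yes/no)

yes

With Helix's margin at 40:
Round 1 — Ember shuts down (initial).
  Helix: +90 → 90 ≥ 40
  Nomad: +55 → 55 ≥ 40
Round 2 — Helix, Nomad shut down.
  Galeon: +10 → 10 < 90
  Myriad: +50 → 50 < 110
  Prism: +85 → 85 ≥ 50
Round 3 — Prism shuts down.
  Flux: +50 → 50 < 110
  Galeon: +95 → 105 ≥ 90
  Myriad: +30 → 80 < 110
Round 4 — Galeon shuts down.
No further shutdowns.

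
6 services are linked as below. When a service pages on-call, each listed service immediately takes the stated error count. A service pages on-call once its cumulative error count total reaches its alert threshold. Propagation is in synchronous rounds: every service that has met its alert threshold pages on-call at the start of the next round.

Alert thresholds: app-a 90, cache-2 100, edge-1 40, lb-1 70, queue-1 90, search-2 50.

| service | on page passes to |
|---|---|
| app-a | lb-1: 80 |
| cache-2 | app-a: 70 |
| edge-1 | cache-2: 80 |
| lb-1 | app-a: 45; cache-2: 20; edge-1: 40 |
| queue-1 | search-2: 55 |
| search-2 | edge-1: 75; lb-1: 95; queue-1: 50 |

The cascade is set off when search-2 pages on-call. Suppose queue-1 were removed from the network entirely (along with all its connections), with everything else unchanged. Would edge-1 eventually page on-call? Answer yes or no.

With queue-1 removed:
Round 1 — search-2 pages on-call (initial).
  edge-1: +75 → 75 ≥ 40
  lb-1: +95 → 95 ≥ 70
Round 2 — edge-1, lb-1 page on-call.
  app-a: +45 → 45 < 90
  cache-2: +80+20 → 100 ≥ 100
Round 3 — cache-2 pages on-call.
  app-a: +70 → 115 ≥ 90
Round 4 — app-a pages on-call.
No further pages.

yes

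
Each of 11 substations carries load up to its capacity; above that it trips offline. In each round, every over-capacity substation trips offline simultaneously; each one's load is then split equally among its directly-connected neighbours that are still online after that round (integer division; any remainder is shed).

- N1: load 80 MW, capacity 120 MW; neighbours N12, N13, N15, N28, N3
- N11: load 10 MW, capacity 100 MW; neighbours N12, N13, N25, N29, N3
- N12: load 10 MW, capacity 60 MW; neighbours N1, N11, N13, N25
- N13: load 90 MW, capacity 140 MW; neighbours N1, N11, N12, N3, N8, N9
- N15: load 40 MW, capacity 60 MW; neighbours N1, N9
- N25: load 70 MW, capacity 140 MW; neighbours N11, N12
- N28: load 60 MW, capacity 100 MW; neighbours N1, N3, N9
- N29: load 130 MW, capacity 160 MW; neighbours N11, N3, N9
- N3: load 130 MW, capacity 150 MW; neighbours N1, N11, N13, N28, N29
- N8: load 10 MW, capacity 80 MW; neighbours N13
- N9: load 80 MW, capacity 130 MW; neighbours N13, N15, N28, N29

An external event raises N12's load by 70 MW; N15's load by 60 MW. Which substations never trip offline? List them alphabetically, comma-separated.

N8

Round 1 — N12 at 80 > 60; N15 at 100 > 60. N12, N15 trip offline.
  N12 sheds 80 MW to N1, N11, N13, N25: 20 each.
    N1: 80+20 = 100 ≤ 120
    N11: 10+20 = 30 ≤ 100
    N13: 90+20 = 110 ≤ 140
    N25: 70+20 = 90 ≤ 140
  N15 sheds 100 MW to N1, N9: 50 each.
    N1: 100+50 = 150 > 120
    N9: 80+50 = 130 ≤ 130
Round 2 — N1 trips offline.
  N1 sheds 150 MW to N13, N28, N3: 50 each.
    N13: 110+50 = 160 > 140
    N28: 60+50 = 110 > 100
    N3: 130+50 = 180 > 150
Round 3 — N13, N28, N3 trip offline.
  N13 sheds 160 MW to N11, N8, N9: 53 each (1 lost).
    N11: 30+53 = 83 ≤ 100
    N8: 10+53 = 63 ≤ 80
    N9: 130+53 = 183 > 130
  N28 sheds 110 MW to N9: 110 each.
    N9: 183+110 = 293 > 130
  N3 sheds 180 MW to N11, N29: 90 each.
    N11: 83+90 = 173 > 100
    N29: 130+90 = 220 > 160
Round 4 — N11, N29, N9 trip offline.
  N11 sheds 173 MW to N25: 173 each.
    N25: 90+173 = 263 > 140
  N29 sheds 220 MW: no online neighbours, lost.
  N9 sheds 293 MW: no online neighbours, lost.
Round 5 — N25 trips offline.
  N25 sheds 263 MW: no online neighbours, lost.
No further trips.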